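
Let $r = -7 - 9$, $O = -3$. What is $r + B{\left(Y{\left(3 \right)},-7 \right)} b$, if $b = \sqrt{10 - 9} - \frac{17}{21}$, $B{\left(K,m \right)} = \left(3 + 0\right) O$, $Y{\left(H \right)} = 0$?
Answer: $- \frac{124}{7} \approx -17.714$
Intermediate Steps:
$B{\left(K,m \right)} = -9$ ($B{\left(K,m \right)} = \left(3 + 0\right) \left(-3\right) = 3 \left(-3\right) = -9$)
$b = \frac{4}{21}$ ($b = \sqrt{1} - \frac{17}{21} = 1 - \frac{17}{21} = \frac{4}{21} \approx 0.19048$)
$r = -16$
$r + B{\left(Y{\left(3 \right)},-7 \right)} b = -16 - \frac{12}{7} = - \frac{124}{7}$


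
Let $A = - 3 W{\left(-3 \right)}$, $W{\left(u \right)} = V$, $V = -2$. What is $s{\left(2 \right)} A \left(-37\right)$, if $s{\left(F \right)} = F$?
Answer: $-444$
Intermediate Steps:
$W{\left(u \right)} = -2$
$A = 6$ ($A = \left(-3\right) \left(-2\right) = 6$)
$s{\left(2 \right)} A \left(-37\right) = 2 \cdot 6 \left(-37\right) = 12 \left(-37\right) = -444$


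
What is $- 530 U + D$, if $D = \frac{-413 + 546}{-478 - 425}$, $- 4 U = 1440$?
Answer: $\frac{24613181}{129} \approx 1.908 \cdot 10^{5}$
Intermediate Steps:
$U = -360$ ($U = \left(- \frac{1}{4}\right) 1440 = -360$)
$D = - \frac{19}{129}$ ($D = \frac{133}{-903} = 133 \left(- \frac{1}{903}\right) = - \frac{19}{129} \approx -0.14729$)
$- 530 U + D = \left(-530\right) \left(-360\right) - \frac{19}{129} = 190800 - \frac{19}{129} = \frac{24613181}{129}$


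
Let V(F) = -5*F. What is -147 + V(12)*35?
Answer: -2247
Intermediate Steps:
-147 + V(12)*35 = -147 - 5*12*35 = -147 - 60*35 = -147 - 2100 = -2247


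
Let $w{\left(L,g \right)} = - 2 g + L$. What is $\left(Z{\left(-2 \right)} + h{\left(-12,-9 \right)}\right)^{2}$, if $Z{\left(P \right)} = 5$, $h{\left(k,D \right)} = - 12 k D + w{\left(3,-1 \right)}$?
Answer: $1653796$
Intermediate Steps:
$w{\left(L,g \right)} = L - 2 g$
$h{\left(k,D \right)} = 5 - 12 D k$ ($h{\left(k,D \right)} = - 12 k D + \left(3 - -2\right) = - 12 D k + \left(3 + 2\right) = - 12 D k + 5 = 5 - 12 D k$)
$\left(Z{\left(-2 \right)} + h{\left(-12,-9 \right)}\right)^{2} = \left(5 + \left(5 - \left(-108\right) \left(-12\right)\right)\right)^{2} = \left(5 + \left(5 - 1296\right)\right)^{2} = \left(5 - 1291\right)^{2} = \left(-1286\right)^{2} = 1653796$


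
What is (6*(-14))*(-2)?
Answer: 168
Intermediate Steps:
(6*(-14))*(-2) = -84*(-2) = 168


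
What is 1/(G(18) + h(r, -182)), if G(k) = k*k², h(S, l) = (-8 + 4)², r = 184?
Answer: 1/5848 ≈ 0.00017100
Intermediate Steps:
h(S, l) = 16 (h(S, l) = (-4)² = 16)
G(k) = k³
1/(G(18) + h(r, -182)) = 1/(18³ + 16) = 1/(5832 + 16) = 1/5848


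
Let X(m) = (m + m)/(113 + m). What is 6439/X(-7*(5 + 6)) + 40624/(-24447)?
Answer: -2836584242/1882419 ≈ -1506.9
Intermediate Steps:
X(m) = 2*m/(113 + m) (X(m) = (2*m)/(113 + m) = 2*m/(113 + m))
6439/X(-7*(5 + 6)) + 40624/(-24447) = 6439/((2*(-7*(5 + 6))/(113 - 7*(5 + 6)))) + 40624/(-24447) = 6439/((2*(-7*11)/(113 - 7*11))) + 40624*(-1/24447) = 6439/((2*(-77)/(113 - 77))) - 40624/24447 = 6439/((2*(-77)/36)) - 40624/24447 = 6439/((2*(-77)*(1/36))) - 40624/24447 = 6439/(-77/18) - 40624/24447 = 6439*(-18/77) - 40624/24447 = -115902/77 - 40624/24447 = -2836584242/1882419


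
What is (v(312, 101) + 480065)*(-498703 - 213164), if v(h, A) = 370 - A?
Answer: -341933923578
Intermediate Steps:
(v(312, 101) + 480065)*(-498703 - 213164) = ((370 - 1*101) + 480065)*(-498703 - 213164) = ((370 - 101) + 480065)*(-711867) = (269 + 480065)*(-711867) = 480334*(-711867) = -341933923578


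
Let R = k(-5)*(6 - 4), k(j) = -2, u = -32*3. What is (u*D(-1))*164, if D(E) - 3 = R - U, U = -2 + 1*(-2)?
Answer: -47232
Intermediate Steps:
u = -96
R = -4 (R = -2*(6 - 4) = -2*2 = -4)
U = -4 (U = -2 - 2 = -4)
D(E) = 3 (D(E) = 3 + (-4 - 1*(-4)) = 3 + (-4 + 4) = 3 + 0 = 3)
(u*D(-1))*164 = -96*3*164 = -288*164 = -47232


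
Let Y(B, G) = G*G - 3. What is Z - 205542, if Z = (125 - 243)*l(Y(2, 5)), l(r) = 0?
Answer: -205542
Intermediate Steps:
Y(B, G) = -3 + G**2 (Y(B, G) = G**2 - 3 = -3 + G**2)
Z = 0 (Z = (125 - 243)*0 = -118*0 = 0)
Z - 205542 = 0 - 205542 = -205542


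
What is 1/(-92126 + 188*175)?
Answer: -1/59226 ≈ -1.6884e-5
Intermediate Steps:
1/(-92126 + 188*175) = 1/(-92126 + 32900) = 1/(-59226) = -1/59226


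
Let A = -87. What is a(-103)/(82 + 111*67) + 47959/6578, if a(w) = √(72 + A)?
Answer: 47959/6578 + I*√15/7519 ≈ 7.2908 + 0.00051509*I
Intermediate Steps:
a(w) = I*√15 (a(w) = √(72 - 87) = √(-15) = I*√15)
a(-103)/(82 + 111*67) + 47959/6578 = (I*√15)/(82 + 111*67) + 47959/6578 = (I*√15)/(82 + 7437) + 47959*(1/6578) = (I*√15)/7519 + 47959/6578 = (I*√15)*(1/7519) + 47959/6578 = I*√15/7519 + 47959/6578 = 47959/6578 + I*√15/7519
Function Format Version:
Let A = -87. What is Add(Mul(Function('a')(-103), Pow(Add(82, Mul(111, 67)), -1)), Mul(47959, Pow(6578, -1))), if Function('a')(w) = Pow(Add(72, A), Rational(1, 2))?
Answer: Add(Rational(47959, 6578), Mul(Rational(1, 7519), I, Pow(15, Rational(1, 2)))) ≈ Add(7.2908, Mul(0.00051509, I))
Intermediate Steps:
Function('a')(w) = Mul(I, Pow(15, Rational(1, 2))) (Function('a')(w) = Pow(Add(72, -87), Rational(1, 2)) = Pow(-15, Rational(1, 2)) = Mul(I, Pow(15, Rational(1, 2))))
Add(Mul(Function('a')(-103), Pow(Add(82, Mul(111, 67)), -1)), Mul(47959, Pow(6578, -1))) = Add(Mul(Mul(I, Pow(15, Rational(1, 2))), Pow(Add(82, Mul(111, 67)), -1)), Mul(47959, Pow(6578, -1))) = Add(Mul(Mul(I, Pow(15, Rational(1, 2))), Pow(Add(82, 7437), -1)), Mul(47959, Rational(1, 6578))) = Add(Mul(Mul(I, Pow(15, Rational(1, 2))), Pow(7519, -1)), Rational(47959, 6578)) = Add(Mul(Mul(I, Pow(15, Rational(1, 2))), Rational(1, 7519)), Rational(47959, 6578)) = Add(Mul(Rational(1, 7519), I, Pow(15, Rational(1, 2))), Rational(47959, 6578)) = Add(Rational(47959, 6578), Mul(Rational(1, 7519), I, Pow(15, Rational(1, 2))))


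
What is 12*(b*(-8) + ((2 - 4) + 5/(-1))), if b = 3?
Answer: -372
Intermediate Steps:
12*(b*(-8) + ((2 - 4) + 5/(-1))) = 12*(3*(-8) + ((2 - 4) + 5/(-1))) = 12*(-24 + (-2 + 5*(-1))) = 12*(-24 + (-2 - 5)) = 12*(-24 - 7) = 12*(-31) = -372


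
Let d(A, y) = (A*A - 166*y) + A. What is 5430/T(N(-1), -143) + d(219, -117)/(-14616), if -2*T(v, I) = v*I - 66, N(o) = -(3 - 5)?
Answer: 1405561/53592 ≈ 26.227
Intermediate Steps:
N(o) = 2 (N(o) = -1*(-2) = 2)
T(v, I) = 33 - I*v/2 (T(v, I) = -(v*I - 66)/2 = -(I*v - 66)/2 = -(-66 + I*v)/2 = 33 - I*v/2)
d(A, y) = A + A² - 166*y (d(A, y) = (A² - 166*y) + A = A + A² - 166*y)
5430/T(N(-1), -143) + d(219, -117)/(-14616) = 5430/(33 - ½*(-143)*2) + (219 + 219² - 166*(-117))/(-14616) = 5430/(33 + 143) + (219 + 47961 + 19422)*(-1/14616) = 5430/176 + 67602*(-1/14616) = 5430*(1/176) - 11267/2436 = 2715/88 - 11267/2436 = 1405561/53592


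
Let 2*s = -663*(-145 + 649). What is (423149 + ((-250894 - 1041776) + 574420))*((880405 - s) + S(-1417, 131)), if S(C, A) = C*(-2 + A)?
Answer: -255170293488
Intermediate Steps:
s = -167076 (s = (-663*(-145 + 649))/2 = (-663*504)/2 = (½)*(-334152) = -167076)
(423149 + ((-250894 - 1041776) + 574420))*((880405 - s) + S(-1417, 131)) = (423149 + ((-250894 - 1041776) + 574420))*((880405 - 1*(-167076)) - 1417*(-2 + 131)) = (423149 + (-1292670 + 574420))*((880405 + 167076) - 1417*129) = (423149 - 718250)*(1047481 - 182793) = -295101*864688 = -255170293488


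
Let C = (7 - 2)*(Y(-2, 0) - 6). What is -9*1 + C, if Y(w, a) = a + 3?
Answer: -24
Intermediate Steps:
Y(w, a) = 3 + a
C = -15 (C = (7 - 2)*((3 + 0) - 6) = 5*(3 - 6) = 5*(-3) = -15)
-9*1 + C = -9*1 - 15 = -9 - 15 = -24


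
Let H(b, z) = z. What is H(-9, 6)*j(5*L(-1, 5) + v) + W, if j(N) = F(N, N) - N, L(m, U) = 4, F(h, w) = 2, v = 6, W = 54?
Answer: -90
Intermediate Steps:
j(N) = 2 - N
H(-9, 6)*j(5*L(-1, 5) + v) + W = 6*(2 - (5*4 + 6)) + 54 = 6*(2 - (20 + 6)) + 54 = 6*(2 - 1*26) + 54 = 6*(2 - 26) + 54 = 6*(-24) + 54 = -144 + 54 = -90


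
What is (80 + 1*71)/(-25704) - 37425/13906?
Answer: -28355059/10512936 ≈ -2.6972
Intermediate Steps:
(80 + 1*71)/(-25704) - 37425/13906 = (80 + 71)*(-1/25704) - 37425*1/13906 = 151*(-1/25704) - 37425/13906 = -151/25704 - 37425/13906 = -28355059/10512936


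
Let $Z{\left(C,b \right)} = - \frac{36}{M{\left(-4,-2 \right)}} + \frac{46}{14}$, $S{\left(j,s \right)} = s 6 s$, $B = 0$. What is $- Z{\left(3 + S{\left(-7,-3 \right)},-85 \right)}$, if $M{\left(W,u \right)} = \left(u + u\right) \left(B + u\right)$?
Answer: $\frac{17}{14} \approx 1.2143$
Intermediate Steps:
$M{\left(W,u \right)} = 2 u^{2}$ ($M{\left(W,u \right)} = \left(u + u\right) \left(0 + u\right) = 2 u u = 2 u^{2}$)
$S{\left(j,s \right)} = 6 s^{2}$ ($S{\left(j,s \right)} = 6 s s = 6 s^{2}$)
$Z{\left(C,b \right)} = - \frac{17}{14}$ ($Z{\left(C,b \right)} = - \frac{36}{2 \left(-2\right)^{2}} + \frac{46}{14} = - \frac{36}{2 \cdot 4} + 46 \cdot \frac{1}{14} = - \frac{36}{8} + \frac{23}{7} = \left(-36\right) \frac{1}{8} + \frac{23}{7} = - \frac{9}{2} + \frac{23}{7} = - \frac{17}{14}$)
$- Z{\left(3 + S{\left(-7,-3 \right)},-85 \right)} = \left(-1\right) \left(- \frac{17}{14}\right) = \frac{17}{14}$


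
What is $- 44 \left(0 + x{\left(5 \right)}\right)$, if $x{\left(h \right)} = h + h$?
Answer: $-440$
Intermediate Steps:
$x{\left(h \right)} = 2 h$
$- 44 \left(0 + x{\left(5 \right)}\right) = - 44 \left(0 + 2 \cdot 5\right) = - 44 \left(0 + 10\right) = \left(-44\right) 10 = -440$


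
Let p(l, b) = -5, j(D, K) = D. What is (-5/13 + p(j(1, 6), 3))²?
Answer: 4900/169 ≈ 28.994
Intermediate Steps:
(-5/13 + p(j(1, 6), 3))² = (-5/13 - 5)² = (-70/13)² = 4900/169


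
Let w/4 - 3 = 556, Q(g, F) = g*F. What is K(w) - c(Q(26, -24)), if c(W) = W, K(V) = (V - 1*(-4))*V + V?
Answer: 5011500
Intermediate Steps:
Q(g, F) = F*g
w = 2236 (w = 12 + 4*556 = 12 + 2224 = 2236)
K(V) = V + V*(4 + V) (K(V) = (V + 4)*V + V = (4 + V)*V + V = V*(4 + V) + V = V + V*(4 + V))
K(w) - c(Q(26, -24)) = 2236*(5 + 2236) - (-24)*26 = 2236*2241 - 1*(-624) = 5010876 + 624 = 5011500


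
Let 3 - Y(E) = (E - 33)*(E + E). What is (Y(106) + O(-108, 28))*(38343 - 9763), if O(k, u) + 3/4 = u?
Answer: -441439535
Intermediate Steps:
Y(E) = 3 - 2*E*(-33 + E) (Y(E) = 3 - (E - 33)*(E + E) = 3 - (-33 + E)*2*E = 3 - 2*E*(-33 + E))
O(k, u) = -3/4 + u
(Y(106) + O(-108, 28))*(38343 - 9763) = ((3 - 2*106**2 + 66*106) + (-3/4 + 28))*(38343 - 9763) = ((3 - 2*11236 + 6996) + 109/4)*28580 = ((3 - 22472 + 6996) + 109/4)*28580 = (-15473 + 109/4)*28580 = -61783/4*28580 = -441439535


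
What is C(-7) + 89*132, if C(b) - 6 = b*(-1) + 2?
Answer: 11763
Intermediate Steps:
C(b) = 8 - b (C(b) = 6 + (b*(-1) + 2) = 6 + (-b + 2) = 6 + (2 - b) = 8 - b)
C(-7) + 89*132 = (8 - 1*(-7)) + 89*132 = (8 + 7) + 11748 = 15 + 11748 = 11763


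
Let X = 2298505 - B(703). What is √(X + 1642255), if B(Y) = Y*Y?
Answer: √3446551 ≈ 1856.5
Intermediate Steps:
B(Y) = Y²
X = 1804296 (X = 2298505 - 1*703² = 2298505 - 1*494209 = 2298505 - 494209 = 1804296)
√(X + 1642255) = √(1804296 + 1642255) = √3446551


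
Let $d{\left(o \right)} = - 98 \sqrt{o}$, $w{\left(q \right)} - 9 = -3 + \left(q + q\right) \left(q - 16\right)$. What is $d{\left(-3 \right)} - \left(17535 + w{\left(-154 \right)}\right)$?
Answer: $-69901 - 98 i \sqrt{3} \approx -69901.0 - 169.74 i$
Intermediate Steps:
$w{\left(q \right)} = 6 + 2 q \left(-16 + q\right)$ ($w{\left(q \right)} = 9 + \left(-3 + \left(q + q\right) \left(q - 16\right)\right) = 9 + \left(-3 + 2 q \left(-16 + q\right)\right) = 6 + 2 q \left(-16 + q\right)$)
$d{\left(-3 \right)} - \left(17535 + w{\left(-154 \right)}\right) = - 98 \sqrt{-3} - \left(17541 + 4928 + 47432\right) = - 98 i \sqrt{3} - \left(22469 + 47432\right) = - 98 i \sqrt{3} - 69901 = -69901 - 98 i \sqrt{3}$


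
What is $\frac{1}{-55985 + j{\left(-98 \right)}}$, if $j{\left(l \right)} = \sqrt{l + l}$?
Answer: $- \frac{55985}{3134320421} - \frac{14 i}{3134320421} \approx -1.7862 \cdot 10^{-5} - 4.4667 \cdot 10^{-9} i$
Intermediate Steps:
$j{\left(l \right)} = \sqrt{2} \sqrt{l}$ ($j{\left(l \right)} = \sqrt{2 l} = \sqrt{2} \sqrt{l}$)
$\frac{1}{-55985 + j{\left(-98 \right)}} = \frac{1}{-55985 + \sqrt{2} \sqrt{-98}} = \frac{1}{-55985 + \sqrt{2} \cdot 7 i \sqrt{2}} = \frac{1}{-55985 + 14 i} = \frac{-55985 - 14 i}{3134320421}$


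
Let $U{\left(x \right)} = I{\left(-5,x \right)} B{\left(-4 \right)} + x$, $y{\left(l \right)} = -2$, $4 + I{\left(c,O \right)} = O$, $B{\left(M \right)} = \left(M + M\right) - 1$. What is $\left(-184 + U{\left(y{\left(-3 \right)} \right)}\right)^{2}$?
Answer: $17424$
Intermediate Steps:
$B{\left(M \right)} = -1 + 2 M$ ($B{\left(M \right)} = 2 M - 1 = -1 + 2 M$)
$I{\left(c,O \right)} = -4 + O$
$U{\left(x \right)} = 36 - 8 x$ ($U{\left(x \right)} = \left(-4 + x\right) \left(-1 + 2 \left(-4\right)\right) + x = \left(-4 + x\right) \left(-1 - 8\right) + x = \left(-4 + x\right) \left(-9\right) + x = \left(36 - 9 x\right) + x = 36 - 8 x$)
$\left(-184 + U{\left(y{\left(-3 \right)} \right)}\right)^{2} = \left(-184 + \left(36 - -16\right)\right)^{2} = \left(-184 + \left(36 + 16\right)\right)^{2} = \left(-184 + 52\right)^{2} = \left(-132\right)^{2} = 17424$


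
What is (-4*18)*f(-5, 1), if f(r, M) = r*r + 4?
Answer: -2088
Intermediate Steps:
f(r, M) = 4 + r² (f(r, M) = r² + 4 = 4 + r²)
(-4*18)*f(-5, 1) = (-4*18)*(4 + (-5)²) = -72*(4 + 25) = -72*29 = -2088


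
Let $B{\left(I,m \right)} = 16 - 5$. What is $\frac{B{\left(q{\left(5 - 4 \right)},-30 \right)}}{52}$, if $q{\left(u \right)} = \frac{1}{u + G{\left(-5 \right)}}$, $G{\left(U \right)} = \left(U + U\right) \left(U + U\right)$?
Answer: $\frac{11}{52} \approx 0.21154$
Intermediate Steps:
$G{\left(U \right)} = 4 U^{2}$ ($G{\left(U \right)} = 2 U 2 U = 4 U^{2}$)
$q{\left(u \right)} = \frac{1}{100 + u}$ ($q{\left(u \right)} = \frac{1}{u + 4 \left(-5\right)^{2}} = \frac{1}{u + 4 \cdot 25} = \frac{1}{u + 100} = \frac{1}{100 + u}$)
$B{\left(I,m \right)} = 11$ ($B{\left(I,m \right)} = 16 - 5 = 11$)
$\frac{B{\left(q{\left(5 - 4 \right)},-30 \right)}}{52} = \frac{11}{52}$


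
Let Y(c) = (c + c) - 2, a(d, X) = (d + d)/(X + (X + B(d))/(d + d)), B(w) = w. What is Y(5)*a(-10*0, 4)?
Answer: 0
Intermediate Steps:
a(d, X) = 2*d/(X + (X + d)/(2*d)) (a(d, X) = (d + d)/(X + (X + d)/(d + d)) = (2*d)/(X + (X + d)/((2*d))) = (2*d)/(X + (X + d)*(1/(2*d))) = (2*d)/(X + (X + d)/(2*d)) = 2*d/(X + (X + d)/(2*d)))
Y(c) = -2 + 2*c (Y(c) = 2*c - 2 = -2 + 2*c)
Y(5)*a(-10*0, 4) = (-2 + 2*5)*(4*(-10*0)²/(4 - 10*0 + 2*4*(-10*0))) = (-2 + 10)*(4*0²/(4 + 0 + 2*4*0)) = 8*(4*0/(4 + 0 + 0)) = 8*(4*0/4) = 8*(4*0*(¼)) = 8*0 = 0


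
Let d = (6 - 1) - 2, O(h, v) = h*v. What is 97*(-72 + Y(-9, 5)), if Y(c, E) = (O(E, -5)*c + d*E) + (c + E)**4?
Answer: 41128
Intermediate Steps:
d = 3 (d = 5 - 2 = 3)
Y(c, E) = (E + c)**4 + 3*E - 5*E*c (Y(c, E) = ((E*(-5))*c + 3*E) + (c + E)**4 = ((-5*E)*c + 3*E) + (E + c)**4 = (-5*E*c + 3*E) + (E + c)**4 = (3*E - 5*E*c) + (E + c)**4 = (E + c)**4 + 3*E - 5*E*c)
97*(-72 + Y(-9, 5)) = 97*(-72 + ((5 - 9)**4 + 3*5 - 5*5*(-9))) = 97*(-72 + ((-4)**4 + 15 + 225)) = 97*(-72 + (256 + 15 + 225)) = 97*(-72 + 496) = 97*424 = 41128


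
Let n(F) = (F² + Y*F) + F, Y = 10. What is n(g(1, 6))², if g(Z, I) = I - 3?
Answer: 1764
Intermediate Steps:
g(Z, I) = -3 + I
n(F) = F² + 11*F (n(F) = (F² + 10*F) + F = F² + 11*F)
n(g(1, 6))² = ((-3 + 6)*(11 + (-3 + 6)))² = (3*(11 + 3))² = (3*14)² = 42² = 1764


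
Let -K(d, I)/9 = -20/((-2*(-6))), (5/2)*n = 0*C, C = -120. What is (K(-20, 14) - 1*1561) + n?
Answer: -1546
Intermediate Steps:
n = 0 (n = 2*(0*(-120))/5 = (⅖)*0 = 0)
K(d, I) = 15 (K(d, I) = -(-180)/((-2*(-6))) = -(-180)/12 = -9*(-5/3) = 15)
(K(-20, 14) - 1*1561) + n = (15 - 1*1561) + 0 = (15 - 1561) + 0 = -1546 + 0 = -1546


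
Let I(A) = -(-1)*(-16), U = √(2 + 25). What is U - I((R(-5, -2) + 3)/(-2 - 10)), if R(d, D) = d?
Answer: 16 + 3*√3 ≈ 21.196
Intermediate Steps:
U = 3*√3 (U = √27 = 3*√3 ≈ 5.1962)
I(A) = -16 (I(A) = -1*16 = -16)
U - I((R(-5, -2) + 3)/(-2 - 10)) = 3*√3 - 1*(-16) = 3*√3 + 16 = 16 + 3*√3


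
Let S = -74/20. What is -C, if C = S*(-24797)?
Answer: -917489/10 ≈ -91749.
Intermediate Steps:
S = -37/10 (S = -74*1/20 = -37/10 ≈ -3.7000)
C = 917489/10 (C = -37/10*(-24797) = 917489/10 ≈ 91749.)
-C = -1*917489/10 = -917489/10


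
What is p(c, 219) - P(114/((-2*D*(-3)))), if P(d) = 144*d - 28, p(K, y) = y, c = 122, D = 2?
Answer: -1121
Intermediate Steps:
P(d) = -28 + 144*d
p(c, 219) - P(114/((-2*D*(-3)))) = 219 - (-28 + 144*(114/((-2*2*(-3))))) = 219 - (-28 + 144*(114/((-4*(-3))))) = 219 - (-28 + 144*(114/12)) = 219 - (-28 + 144*(114*(1/12))) = 219 - (-28 + 144*(19/2)) = 219 - (-28 + 1368) = 219 - 1*1340 = 219 - 1340 = -1121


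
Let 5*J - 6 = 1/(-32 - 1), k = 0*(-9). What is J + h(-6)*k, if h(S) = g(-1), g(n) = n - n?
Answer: 197/165 ≈ 1.1939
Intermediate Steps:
k = 0
g(n) = 0
h(S) = 0
J = 197/165 (J = 6/5 + 1/(5*(-32 - 1)) = 6/5 + (1/5)/(-33) = 6/5 + (1/5)*(-1/33) = 6/5 - 1/165 = 197/165 ≈ 1.1939)
J + h(-6)*k = 197/165 + 0*0 = 197/165 + 0 = 197/165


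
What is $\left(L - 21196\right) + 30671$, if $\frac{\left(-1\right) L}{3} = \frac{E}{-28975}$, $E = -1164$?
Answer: $\frac{274534633}{28975} \approx 9474.9$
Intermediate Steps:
$L = - \frac{3492}{28975}$ ($L = - 3 \left(- \frac{1164}{-28975}\right) = - 3 \left(\left(-1164\right) \left(- \frac{1}{28975}\right)\right) = \left(-3\right) \frac{1164}{28975} = - \frac{3492}{28975} \approx -0.12052$)
$\left(L - 21196\right) + 30671 = \left(- \frac{3492}{28975} - 21196\right) + 30671 = - \frac{614157592}{28975} + 30671 = \frac{274534633}{28975}$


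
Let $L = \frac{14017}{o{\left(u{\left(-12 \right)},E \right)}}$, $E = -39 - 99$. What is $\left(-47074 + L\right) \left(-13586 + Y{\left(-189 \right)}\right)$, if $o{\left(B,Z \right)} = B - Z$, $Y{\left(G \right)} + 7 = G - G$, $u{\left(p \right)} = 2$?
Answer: $\frac{89392230399}{140} \approx 6.3852 \cdot 10^{8}$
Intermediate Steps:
$E = -138$
$Y{\left(G \right)} = -7$ ($Y{\left(G \right)} = -7 + \left(G - G\right) = -7 + 0 = -7$)
$L = \frac{14017}{140}$ ($L = \frac{14017}{2 - -138} = \frac{14017}{2 + 138} = \frac{14017}{140} \approx 100.12$)
$\left(-47074 + L\right) \left(-13586 + Y{\left(-189 \right)}\right) = \left(-47074 + \frac{14017}{140}\right) \left(-13586 - 7\right) = \left(- \frac{6576343}{140}\right) \left(-13593\right) = \frac{89392230399}{140}$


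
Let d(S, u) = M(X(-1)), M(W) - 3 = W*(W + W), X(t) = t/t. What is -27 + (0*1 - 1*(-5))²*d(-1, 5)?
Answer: 98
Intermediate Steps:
X(t) = 1
M(W) = 3 + 2*W² (M(W) = 3 + W*(W + W) = 3 + W*(2*W) = 3 + 2*W²)
d(S, u) = 5 (d(S, u) = 3 + 2*1² = 3 + 2*1 = 3 + 2 = 5)
-27 + (0*1 - 1*(-5))²*d(-1, 5) = -27 + (0*1 - 1*(-5))²*5 = -27 + (0 + 5)²*5 = -27 + 5²*5 = -27 + 25*5 = -27 + 125 = 98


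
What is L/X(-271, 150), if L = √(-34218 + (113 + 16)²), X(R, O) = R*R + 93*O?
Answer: 9*I*√217/87391 ≈ 0.0015171*I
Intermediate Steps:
X(R, O) = R² + 93*O
L = 9*I*√217 (L = √(-34218 + 129²) = √(-34218 + 16641) = √(-17577) = 9*I*√217 ≈ 132.58*I)
L/X(-271, 150) = (9*I*√217)/((-271)² + 93*150) = (9*I*√217)/(73441 + 13950) = (9*I*√217)/87391 = (9*I*√217)*(1/87391) = 9*I*√217/87391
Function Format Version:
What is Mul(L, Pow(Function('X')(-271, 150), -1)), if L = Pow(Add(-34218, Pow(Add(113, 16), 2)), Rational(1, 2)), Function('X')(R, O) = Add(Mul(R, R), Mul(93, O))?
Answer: Mul(Rational(9, 87391), I, Pow(217, Rational(1, 2))) ≈ Mul(0.0015171, I)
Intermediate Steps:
Function('X')(R, O) = Add(Pow(R, 2), Mul(93, O))
L = Mul(9, I, Pow(217, Rational(1, 2))) (L = Pow(Add(-34218, Pow(129, 2)), Rational(1, 2)) = Pow(Add(-34218, 16641), Rational(1, 2)) = Pow(-17577, Rational(1, 2)) = Mul(9, I, Pow(217, Rational(1, 2))) ≈ Mul(132.58, I))
Mul(L, Pow(Function('X')(-271, 150), -1)) = Mul(Mul(9, I, Pow(217, Rational(1, 2))), Pow(Add(Pow(-271, 2), Mul(93, 150)), -1)) = Mul(Mul(9, I, Pow(217, Rational(1, 2))), Pow(Add(73441, 13950), -1)) = Mul(Mul(9, I, Pow(217, Rational(1, 2))), Pow(87391, -1)) = Mul(Mul(9, I, Pow(217, Rational(1, 2))), Rational(1, 87391)) = Mul(Rational(9, 87391), I, Pow(217, Rational(1, 2)))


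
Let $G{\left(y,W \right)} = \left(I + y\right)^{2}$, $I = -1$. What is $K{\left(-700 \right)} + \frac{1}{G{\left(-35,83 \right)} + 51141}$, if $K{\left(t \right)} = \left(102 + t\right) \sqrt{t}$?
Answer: $\frac{1}{52437} - 5980 i \sqrt{7} \approx 1.9071 \cdot 10^{-5} - 15822.0 i$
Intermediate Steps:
$G{\left(y,W \right)} = \left(-1 + y\right)^{2}$
$K{\left(t \right)} = \sqrt{t} \left(102 + t\right)$
$K{\left(-700 \right)} + \frac{1}{G{\left(-35,83 \right)} + 51141} = \sqrt{-700} \left(102 - 700\right) + \frac{1}{\left(-1 - 35\right)^{2} + 51141} = 10 i \sqrt{7} \left(-598\right) + \frac{1}{\left(-36\right)^{2} + 51141} = - 5980 i \sqrt{7} + \frac{1}{1296 + 51141} = - 5980 i \sqrt{7} + \frac{1}{52437} = \frac{1}{52437} - 5980 i \sqrt{7}$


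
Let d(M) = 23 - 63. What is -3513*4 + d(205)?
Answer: -14092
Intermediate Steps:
d(M) = -40
-3513*4 + d(205) = -3513*4 - 40 = -14052 - 40 = -14092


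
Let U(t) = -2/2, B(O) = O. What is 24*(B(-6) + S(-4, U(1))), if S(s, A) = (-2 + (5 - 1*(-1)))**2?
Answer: 240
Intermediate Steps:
U(t) = -1 (U(t) = -2*1/2 = -1)
S(s, A) = 16 (S(s, A) = (-2 + (5 + 1))**2 = (-2 + 6)**2 = 4**2 = 16)
24*(B(-6) + S(-4, U(1))) = 24*(-6 + 16) = 24*10 = 240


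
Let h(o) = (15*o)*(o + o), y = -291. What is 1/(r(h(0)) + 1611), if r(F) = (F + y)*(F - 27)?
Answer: 1/9468 ≈ 0.00010562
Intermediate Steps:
h(o) = 30*o² (h(o) = (15*o)*(2*o) = 30*o²)
r(F) = (-291 + F)*(-27 + F) (r(F) = (F - 291)*(F - 27) = (-291 + F)*(-27 + F))
1/(r(h(0)) + 1611) = 1/((7857 + (30*0²)² - 9540*0²) + 1611) = 1/((7857 + (30*0)² - 9540*0) + 1611) = 1/((7857 + 0² - 318*0) + 1611) = 1/((7857 + 0 + 0) + 1611) = 1/(7857 + 1611) = 1/9468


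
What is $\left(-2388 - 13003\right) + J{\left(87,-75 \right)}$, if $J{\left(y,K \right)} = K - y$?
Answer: $-15553$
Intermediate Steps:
$\left(-2388 - 13003\right) + J{\left(87,-75 \right)} = \left(-2388 - 13003\right) - 162 = -15391 - 162 = -15553$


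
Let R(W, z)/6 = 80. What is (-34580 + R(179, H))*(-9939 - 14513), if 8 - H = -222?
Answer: 833813200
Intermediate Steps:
H = 230 (H = 8 - 1*(-222) = 8 + 222 = 230)
R(W, z) = 480 (R(W, z) = 6*80 = 480)
(-34580 + R(179, H))*(-9939 - 14513) = (-34580 + 480)*(-9939 - 14513) = -34100*(-24452) = 833813200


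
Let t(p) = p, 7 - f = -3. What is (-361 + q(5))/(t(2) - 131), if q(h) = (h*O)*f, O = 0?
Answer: 361/129 ≈ 2.7985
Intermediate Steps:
f = 10 (f = 7 - 1*(-3) = 7 + 3 = 10)
q(h) = 0 (q(h) = (h*0)*10 = 0*10 = 0)
(-361 + q(5))/(t(2) - 131) = (-361 + 0)/(2 - 131) = -361/(-129) = -1/129*(-361) = 361/129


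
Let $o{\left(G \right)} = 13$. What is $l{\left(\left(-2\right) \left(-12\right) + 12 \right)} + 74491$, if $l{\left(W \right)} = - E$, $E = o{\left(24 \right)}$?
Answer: $74478$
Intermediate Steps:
$E = 13$
$l{\left(W \right)} = -13$ ($l{\left(W \right)} = \left(-1\right) 13 = -13$)
$l{\left(\left(-2\right) \left(-12\right) + 12 \right)} + 74491 = -13 + 74491 = 74478$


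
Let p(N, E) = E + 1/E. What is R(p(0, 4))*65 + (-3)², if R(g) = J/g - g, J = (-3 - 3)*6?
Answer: -55613/68 ≈ -817.84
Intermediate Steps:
J = -36 (J = -6*6 = -36)
R(g) = -g - 36/g (R(g) = -36/g - g = -g - 36/g)
R(p(0, 4))*65 + (-3)² = (-(4 + 1/4) - 36/(4 + 1/4))*65 + (-3)² = (-(4 + ¼) - 36/(4 + ¼))*65 + 9 = (-1*17/4 - 36/17/4)*65 + 9 = (-17/4 - 36*4/17)*65 + 9 = (-17/4 - 144/17)*65 + 9 = -865/68*65 + 9 = -56225/68 + 9 = -55613/68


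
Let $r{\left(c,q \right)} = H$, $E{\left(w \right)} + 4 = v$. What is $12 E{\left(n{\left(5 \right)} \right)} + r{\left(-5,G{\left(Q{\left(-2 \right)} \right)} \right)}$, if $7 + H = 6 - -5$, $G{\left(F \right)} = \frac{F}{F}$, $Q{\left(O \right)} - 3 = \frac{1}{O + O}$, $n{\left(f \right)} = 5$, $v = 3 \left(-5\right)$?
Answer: $-224$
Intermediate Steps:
$v = -15$
$Q{\left(O \right)} = 3 + \frac{1}{2 O}$ ($Q{\left(O \right)} = 3 + \frac{1}{O + O} = 3 + \frac{1}{2 O}$)
$E{\left(w \right)} = -19$ ($E{\left(w \right)} = -4 - 15 = -19$)
$G{\left(F \right)} = 1$
$H = 4$ ($H = -7 + \left(6 - -5\right) = -7 + \left(6 + 5\right) = -7 + 11 = 4$)
$r{\left(c,q \right)} = 4$
$12 E{\left(n{\left(5 \right)} \right)} + r{\left(-5,G{\left(Q{\left(-2 \right)} \right)} \right)} = 12 \left(-19\right) + 4 = -228 + 4 = -224$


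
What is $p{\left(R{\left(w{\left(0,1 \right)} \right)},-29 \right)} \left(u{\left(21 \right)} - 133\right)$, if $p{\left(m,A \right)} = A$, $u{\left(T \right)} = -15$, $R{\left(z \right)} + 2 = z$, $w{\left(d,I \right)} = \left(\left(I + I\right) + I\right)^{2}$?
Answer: $4292$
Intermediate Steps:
$w{\left(d,I \right)} = 9 I^{2}$ ($w{\left(d,I \right)} = \left(2 I + I\right)^{2} = \left(3 I\right)^{2} = 9 I^{2}$)
$R{\left(z \right)} = -2 + z$
$p{\left(R{\left(w{\left(0,1 \right)} \right)},-29 \right)} \left(u{\left(21 \right)} - 133\right) = - 29 \left(-15 - 133\right) = \left(-29\right) \left(-148\right) = 4292$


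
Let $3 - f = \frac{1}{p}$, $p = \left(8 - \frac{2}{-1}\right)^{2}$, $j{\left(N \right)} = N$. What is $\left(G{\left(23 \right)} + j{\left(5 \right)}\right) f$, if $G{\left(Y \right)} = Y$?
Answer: $\frac{2093}{25} \approx 83.72$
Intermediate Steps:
$p = 100$ ($p = \left(8 - -2\right)^{2} = \left(8 + 2\right)^{2} = 10^{2} = 100$)
$f = \frac{299}{100}$ ($f = 3 - \frac{1}{100} = \frac{299}{100} \approx 2.99$)
$\left(G{\left(23 \right)} + j{\left(5 \right)}\right) f = \left(23 + 5\right) \frac{299}{100} = 28 \cdot \frac{299}{100} = \frac{2093}{25}$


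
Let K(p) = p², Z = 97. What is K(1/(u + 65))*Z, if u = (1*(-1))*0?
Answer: 97/4225 ≈ 0.022959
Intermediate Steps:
u = 0 (u = -1*0 = 0)
K(1/(u + 65))*Z = (1/(0 + 65))²*97 = (1/65)²*97 = (1/4225)*97 = 97/4225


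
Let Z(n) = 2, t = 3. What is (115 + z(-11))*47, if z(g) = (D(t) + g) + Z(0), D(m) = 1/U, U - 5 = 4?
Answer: 44885/9 ≈ 4987.2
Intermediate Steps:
U = 9 (U = 5 + 4 = 9)
D(m) = ⅑ (D(m) = 1/9 = ⅑)
z(g) = 19/9 + g (z(g) = (⅑ + g) + 2 = 19/9 + g)
(115 + z(-11))*47 = (115 + (19/9 - 11))*47 = (115 - 80/9)*47 = (955/9)*47 = 44885/9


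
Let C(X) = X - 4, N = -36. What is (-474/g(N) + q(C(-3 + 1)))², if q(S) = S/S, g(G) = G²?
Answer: 18769/46656 ≈ 0.40228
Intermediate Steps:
C(X) = -4 + X
q(S) = 1
(-474/g(N) + q(C(-3 + 1)))² = (-474/((-36)²) + 1)² = (-474/1296 + 1)² = (-474*1/1296 + 1)² = (-79/216 + 1)² = (137/216)² = 18769/46656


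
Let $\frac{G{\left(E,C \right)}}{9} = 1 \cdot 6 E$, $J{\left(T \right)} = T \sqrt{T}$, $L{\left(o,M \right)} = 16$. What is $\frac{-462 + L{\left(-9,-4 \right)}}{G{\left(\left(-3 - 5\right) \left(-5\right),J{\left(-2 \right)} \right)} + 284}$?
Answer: $- \frac{223}{1222} \approx -0.18249$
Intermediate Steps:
$J{\left(T \right)} = T^{\frac{3}{2}}$
$G{\left(E,C \right)} = 54 E$ ($G{\left(E,C \right)} = 9 \cdot 1 \cdot 6 E = 9 \cdot 6 E = 54 E$)
$\frac{-462 + L{\left(-9,-4 \right)}}{G{\left(\left(-3 - 5\right) \left(-5\right),J{\left(-2 \right)} \right)} + 284} = \frac{-462 + 16}{54 \left(-3 - 5\right) \left(-5\right) + 284} = - \frac{446}{54 \left(\left(-8\right) \left(-5\right)\right) + 284} = - \frac{446}{54 \cdot 40 + 284} = - \frac{446}{2160 + 284} = - \frac{446}{2444} = \left(-446\right) \frac{1}{2444} = - \frac{223}{1222}$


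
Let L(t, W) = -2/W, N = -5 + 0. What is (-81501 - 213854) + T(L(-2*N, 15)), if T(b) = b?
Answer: -4430327/15 ≈ -2.9536e+5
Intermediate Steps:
N = -5
(-81501 - 213854) + T(L(-2*N, 15)) = (-81501 - 213854) - 2/15 = -295355 - 2*1/15 = -295355 - 2/15 = -4430327/15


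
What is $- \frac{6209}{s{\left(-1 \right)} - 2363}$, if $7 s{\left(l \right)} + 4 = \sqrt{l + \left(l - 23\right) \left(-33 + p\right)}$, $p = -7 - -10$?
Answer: $\frac{719095335}{273736306} + \frac{43463 \sqrt{719}}{273736306} \approx 2.6312$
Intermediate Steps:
$p = 3$ ($p = -7 + 10 = 3$)
$s{\left(l \right)} = - \frac{4}{7} + \frac{\sqrt{690 - 29 l}}{7}$ ($s{\left(l \right)} = - \frac{4}{7} + \frac{\sqrt{l + \left(l - 23\right) \left(-33 + 3\right)}}{7} = - \frac{4}{7} + \frac{\sqrt{l + \left(-23 + l\right) \left(-30\right)}}{7} = - \frac{4}{7} + \frac{\sqrt{l - \left(-690 + 30 l\right)}}{7} = - \frac{4}{7} + \frac{\sqrt{690 - 29 l}}{7}$)
$- \frac{6209}{s{\left(-1 \right)} - 2363} = - \frac{6209}{\left(- \frac{4}{7} + \frac{\sqrt{690 - -29}}{7}\right) - 2363} = - \frac{6209}{\left(- \frac{4}{7} + \frac{\sqrt{690 + 29}}{7}\right) - 2363} = - \frac{6209}{\left(- \frac{4}{7} + \frac{\sqrt{719}}{7}\right) - 2363} = - \frac{6209}{- \frac{16545}{7} + \frac{\sqrt{719}}{7}}$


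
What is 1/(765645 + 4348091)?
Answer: 1/5113736 ≈ 1.9555e-7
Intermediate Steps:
1/(765645 + 4348091) = 1/5113736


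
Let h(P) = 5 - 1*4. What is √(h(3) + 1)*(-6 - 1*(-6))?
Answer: 0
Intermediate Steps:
h(P) = 1 (h(P) = 5 - 4 = 1)
√(h(3) + 1)*(-6 - 1*(-6)) = √(1 + 1)*(-6 - 1*(-6)) = √2*(-6 + 6) = √2*0 = 0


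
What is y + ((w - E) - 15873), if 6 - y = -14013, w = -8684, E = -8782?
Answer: -1756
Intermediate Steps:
y = 14019 (y = 6 - 1*(-14013) = 6 + 14013 = 14019)
y + ((w - E) - 15873) = 14019 + ((-8684 - 1*(-8782)) - 15873) = 14019 + ((-8684 + 8782) - 15873) = 14019 + (98 - 15873) = 14019 - 15775 = -1756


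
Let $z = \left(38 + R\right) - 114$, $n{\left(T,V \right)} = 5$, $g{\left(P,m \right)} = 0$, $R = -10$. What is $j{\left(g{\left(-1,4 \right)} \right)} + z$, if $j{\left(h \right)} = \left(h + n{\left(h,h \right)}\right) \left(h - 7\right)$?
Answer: $-121$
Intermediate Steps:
$z = -86$ ($z = \left(38 - 10\right) - 114 = 28 - 114 = -86$)
$j{\left(h \right)} = \left(-7 + h\right) \left(5 + h\right)$ ($j{\left(h \right)} = \left(h + 5\right) \left(h - 7\right) = \left(5 + h\right) \left(-7 + h\right) = \left(-7 + h\right) \left(5 + h\right)$)
$j{\left(g{\left(-1,4 \right)} \right)} + z = \left(-35 + 0^{2} - 0\right) - 86 = \left(-35 + 0 + 0\right) - 86 = -35 - 86 = -121$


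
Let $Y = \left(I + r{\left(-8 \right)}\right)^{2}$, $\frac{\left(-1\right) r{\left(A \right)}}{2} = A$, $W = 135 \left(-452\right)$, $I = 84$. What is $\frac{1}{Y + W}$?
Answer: $- \frac{1}{51020} \approx -1.96 \cdot 10^{-5}$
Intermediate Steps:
$W = -61020$
$r{\left(A \right)} = - 2 A$
$Y = 10000$ ($Y = \left(84 - -16\right)^{2} = \left(84 + 16\right)^{2} = 100^{2} = 10000$)
$\frac{1}{Y + W} = \frac{1}{10000 - 61020} = \frac{1}{-51020} = - \frac{1}{51020}$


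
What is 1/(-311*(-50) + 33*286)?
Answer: 1/24988 ≈ 4.0019e-5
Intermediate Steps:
1/(-311*(-50) + 33*286) = 1/(15550 + 9438) = 1/24988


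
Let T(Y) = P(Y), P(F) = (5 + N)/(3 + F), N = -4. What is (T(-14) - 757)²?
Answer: 69355584/121 ≈ 5.7319e+5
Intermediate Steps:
P(F) = 1/(3 + F) (P(F) = (5 - 4)/(3 + F) = 1/(3 + F))
T(Y) = 1/(3 + Y)
(T(-14) - 757)² = (1/(3 - 14) - 757)² = (1/(-11) - 757)² = (-1/11 - 757)² = (-8328/11)² = 69355584/121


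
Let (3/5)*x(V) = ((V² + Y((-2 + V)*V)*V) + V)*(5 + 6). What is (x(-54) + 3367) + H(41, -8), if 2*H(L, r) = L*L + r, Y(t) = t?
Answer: -5874173/2 ≈ -2.9371e+6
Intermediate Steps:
H(L, r) = r/2 + L²/2 (H(L, r) = (L*L + r)/2 = (L² + r)/2 = (r + L²)/2 = r/2 + L²/2)
x(V) = 55*V/3 + 55*V²/3 + 55*V²*(-2 + V)/3 (x(V) = 5*(((V² + ((-2 + V)*V)*V) + V)*(5 + 6))/3 = 5*(((V² + (V*(-2 + V))*V) + V)*11)/3 = 5*(((V² + V²*(-2 + V)) + V)*11)/3 = 5*((V + V² + V²*(-2 + V))*11)/3 = 5*(11*V + 11*V² + 11*V²*(-2 + V))/3 = 55*V/3 + 55*V²/3 + 55*V²*(-2 + V)/3)
(x(-54) + 3367) + H(41, -8) = ((55/3)*(-54)*(1 + (-54)² - 1*(-54)) + 3367) + ((½)*(-8) + (½)*41²) = ((55/3)*(-54)*(1 + 2916 + 54) + 3367) + (-4 + (½)*1681) = ((55/3)*(-54)*2971 + 3367) + (-4 + 1681/2) = (-2941290 + 3367) + 1673/2 = -2937923 + 1673/2 = -5874173/2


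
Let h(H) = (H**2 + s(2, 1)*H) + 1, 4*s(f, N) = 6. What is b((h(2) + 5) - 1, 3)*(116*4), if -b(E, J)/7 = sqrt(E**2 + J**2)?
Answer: -9744*sqrt(17) ≈ -40176.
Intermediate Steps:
s(f, N) = 3/2 (s(f, N) = (1/4)*6 = 3/2)
h(H) = 1 + H**2 + 3*H/2 (h(H) = (H**2 + 3*H/2) + 1 = 1 + H**2 + 3*H/2)
b(E, J) = -7*sqrt(E**2 + J**2)
b((h(2) + 5) - 1, 3)*(116*4) = (-7*sqrt((((1 + 2**2 + (3/2)*2) + 5) - 1)**2 + 3**2))*(116*4) = -7*sqrt((((1 + 4 + 3) + 5) - 1)**2 + 9)*464 = -7*sqrt(((8 + 5) - 1)**2 + 9)*464 = -7*sqrt((13 - 1)**2 + 9)*464 = -7*sqrt(12**2 + 9)*464 = -7*sqrt(144 + 9)*464 = -21*sqrt(17)*464 = -9744*sqrt(17)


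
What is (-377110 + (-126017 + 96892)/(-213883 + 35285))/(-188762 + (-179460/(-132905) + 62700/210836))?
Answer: 1110149886580747547/555679707093518546 ≈ 1.9978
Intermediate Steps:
(-377110 + (-126017 + 96892)/(-213883 + 35285))/(-188762 + (-179460/(-132905) + 62700/210836)) = (-377110 - 29125/(-178598))/(-188762 + (-179460*(-1/132905) + 62700*(1/210836))) = (-377110 - 29125*(-1/178598))/(-188762 + (35892/26581 + 15675/52709)) = (-377110 + 29125/178598)/(-188762 + 2308488603/1401057929) = -67351062655/(178598*(-264464188305295/1401057929)) = -67351062655/178598*(-1401057929/264464188305295) = 1110149886580747547/555679707093518546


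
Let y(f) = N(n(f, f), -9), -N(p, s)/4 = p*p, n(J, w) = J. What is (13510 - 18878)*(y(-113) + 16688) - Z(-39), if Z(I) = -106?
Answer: 184594890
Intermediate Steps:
N(p, s) = -4*p² (N(p, s) = -4*p*p = -4*p²)
y(f) = -4*f²
(13510 - 18878)*(y(-113) + 16688) - Z(-39) = (13510 - 18878)*(-4*(-113)² + 16688) - 1*(-106) = -5368*(-4*12769 + 16688) + 106 = -5368*(-51076 + 16688) + 106 = -5368*(-34388) + 106 = 184594784 + 106 = 184594890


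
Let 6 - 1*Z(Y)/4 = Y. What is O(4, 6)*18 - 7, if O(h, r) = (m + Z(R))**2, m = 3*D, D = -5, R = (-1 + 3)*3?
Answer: 4043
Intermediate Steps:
R = 6 (R = 2*3 = 6)
m = -15 (m = 3*(-5) = -15)
Z(Y) = 24 - 4*Y
O(h, r) = 225 (O(h, r) = (-15 + (24 - 4*6))**2 = (-15 + (24 - 24))**2 = (-15 + 0)**2 = (-15)**2 = 225)
O(4, 6)*18 - 7 = 225*18 - 7 = 4050 - 7 = 4043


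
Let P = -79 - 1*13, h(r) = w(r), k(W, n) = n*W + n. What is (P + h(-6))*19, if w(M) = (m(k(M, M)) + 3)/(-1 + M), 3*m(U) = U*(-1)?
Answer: -1729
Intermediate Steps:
k(W, n) = n + W*n (k(W, n) = W*n + n = n + W*n)
m(U) = -U/3 (m(U) = (U*(-1))/3 = (-U)/3 = -U/3)
w(M) = (3 - M*(1 + M)/3)/(-1 + M) (w(M) = (-M*(1 + M)/3 + 3)/(-1 + M) = (3 - M*(1 + M)/3)/(-1 + M))
h(r) = (9 - r*(1 + r))/(3*(-1 + r))
P = -92 (P = -79 - 13 = -92)
(P + h(-6))*19 = (-92 + (9 - 1*(-6)*(1 - 6))/(3*(-1 - 6)))*19 = (-92 + (⅓)*(9 - 1*(-6)*(-5))/(-7))*19 = (-92 + (⅓)*(-⅐)*(9 - 30))*19 = (-92 + (⅓)*(-⅐)*(-21))*19 = (-92 + 1)*19 = -91*19 = -1729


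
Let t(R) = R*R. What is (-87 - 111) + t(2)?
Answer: -194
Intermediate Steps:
t(R) = R²
(-87 - 111) + t(2) = (-87 - 111) + 2² = -198 + 4 = -194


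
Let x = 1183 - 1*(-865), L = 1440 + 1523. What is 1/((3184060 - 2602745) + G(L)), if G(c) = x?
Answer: 1/583363 ≈ 1.7142e-6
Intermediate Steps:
L = 2963
x = 2048 (x = 1183 + 865 = 2048)
G(c) = 2048
1/((3184060 - 2602745) + G(L)) = 1/((3184060 - 2602745) + 2048) = 1/(581315 + 2048) = 1/583363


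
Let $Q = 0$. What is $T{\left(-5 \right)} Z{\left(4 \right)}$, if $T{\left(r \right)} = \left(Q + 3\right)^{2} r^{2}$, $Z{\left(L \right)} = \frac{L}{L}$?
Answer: $225$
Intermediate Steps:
$Z{\left(L \right)} = 1$
$T{\left(r \right)} = 9 r^{2}$ ($T{\left(r \right)} = \left(0 + 3\right)^{2} r^{2} = 3^{2} r^{2} = 9 r^{2}$)
$T{\left(-5 \right)} Z{\left(4 \right)} = 9 \left(-5\right)^{2} \cdot 1 = 9 \cdot 25 \cdot 1 = 225 \cdot 1 = 225$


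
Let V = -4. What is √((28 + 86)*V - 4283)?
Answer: I*√4739 ≈ 68.84*I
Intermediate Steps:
√((28 + 86)*V - 4283) = √((28 + 86)*(-4) - 4283) = √(114*(-4) - 4283) = √(-456 - 4283) = √(-4739) = I*√4739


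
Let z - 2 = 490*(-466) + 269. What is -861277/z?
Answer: 861277/228069 ≈ 3.7764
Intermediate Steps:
z = -228069 (z = 2 + (490*(-466) + 269) = 2 + (-228340 + 269) = 2 - 228071 = -228069)
-861277/z = -861277/(-228069) = -861277*(-1/228069) = 861277/228069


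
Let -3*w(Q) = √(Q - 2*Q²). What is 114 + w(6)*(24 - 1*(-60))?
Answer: 114 - 28*I*√66 ≈ 114.0 - 227.47*I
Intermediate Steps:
w(Q) = -√(Q - 2*Q²)/3
114 + w(6)*(24 - 1*(-60)) = 114 + (-I*√6*√(-1 + 2*6)/3)*(24 - 1*(-60)) = 114 + (-I*√6*√(-1 + 12)/3)*(24 + 60) = 114 - I*√66/3*84 = 114 - 28*I*√66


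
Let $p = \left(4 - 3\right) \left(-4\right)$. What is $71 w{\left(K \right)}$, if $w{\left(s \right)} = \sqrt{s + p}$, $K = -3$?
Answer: $71 i \sqrt{7} \approx 187.85 i$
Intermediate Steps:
$p = -4$ ($p = 1 \left(-4\right) = -4$)
$w{\left(s \right)} = \sqrt{-4 + s}$ ($w{\left(s \right)} = \sqrt{s - 4} = \sqrt{-4 + s}$)
$71 w{\left(K \right)} = 71 \sqrt{-4 - 3} = 71 \sqrt{-7} = 71 i \sqrt{7}$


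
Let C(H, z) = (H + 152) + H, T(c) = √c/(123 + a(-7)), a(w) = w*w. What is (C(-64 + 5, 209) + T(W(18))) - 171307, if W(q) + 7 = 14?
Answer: -171273 + √7/172 ≈ -1.7127e+5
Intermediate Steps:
a(w) = w²
W(q) = 7 (W(q) = -7 + 14 = 7)
T(c) = √c/172 (T(c) = √c/(123 + (-7)²) = √c/(123 + 49) = √c/172)
C(H, z) = 152 + 2*H (C(H, z) = (152 + H) + H = 152 + 2*H)
(C(-64 + 5, 209) + T(W(18))) - 171307 = ((152 + 2*(-64 + 5)) + √7/172) - 171307 = ((152 + 2*(-59)) + √7/172) - 171307 = ((152 - 118) + √7/172) - 171307 = (34 + √7/172) - 171307 = -171273 + √7/172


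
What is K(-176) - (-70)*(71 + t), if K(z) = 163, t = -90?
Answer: -1167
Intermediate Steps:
K(-176) - (-70)*(71 + t) = 163 - (-70)*(71 - 90) = 163 - (-70)*(-19) = 163 - 1*1330 = 163 - 1330 = -1167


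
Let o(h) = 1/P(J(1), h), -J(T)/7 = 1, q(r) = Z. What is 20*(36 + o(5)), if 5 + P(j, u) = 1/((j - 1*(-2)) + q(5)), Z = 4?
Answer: 2150/3 ≈ 716.67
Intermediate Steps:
q(r) = 4
J(T) = -7 (J(T) = -7*1 = -7)
P(j, u) = -5 + 1/(6 + j) (P(j, u) = -5 + 1/((j - 1*(-2)) + 4) = -5 + 1/((j + 2) + 4) = -5 + 1/((2 + j) + 4) = -5 + 1/(6 + j))
o(h) = -⅙ (o(h) = 1/((-29 - 5*(-7))/(6 - 7)) = 1/((-29 + 35)/(-1)) = 1/(-1*6) = 1/(-6) = -⅙)
20*(36 + o(5)) = 20*(36 - ⅙) = 20*(215/6) = 2150/3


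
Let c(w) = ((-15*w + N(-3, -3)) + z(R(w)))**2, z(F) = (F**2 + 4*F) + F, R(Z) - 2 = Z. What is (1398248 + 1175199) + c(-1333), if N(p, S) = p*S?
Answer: 3185906281547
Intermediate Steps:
N(p, S) = S*p
R(Z) = 2 + Z
z(F) = F**2 + 5*F
c(w) = (9 - 15*w + (2 + w)*(7 + w))**2 (c(w) = ((-15*w - 3*(-3)) + (2 + w)*(5 + (2 + w)))**2 = ((-15*w + 9) + (2 + w)*(7 + w))**2 = ((9 - 15*w) + (2 + w)*(7 + w))**2 = (9 - 15*w + (2 + w)*(7 + w))**2)
(1398248 + 1175199) + c(-1333) = (1398248 + 1175199) + (23 + (-1333)**2 - 6*(-1333))**2 = 2573447 + (23 + 1776889 + 7998)**2 = 2573447 + 1784910**2 = 2573447 + 3185903708100 = 3185906281547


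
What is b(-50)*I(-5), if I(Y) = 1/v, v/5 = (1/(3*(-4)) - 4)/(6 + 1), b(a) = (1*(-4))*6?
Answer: 288/35 ≈ 8.2286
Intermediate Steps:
b(a) = -24 (b(a) = -4*6 = -24)
v = -35/12 (v = 5*((1/(3*(-4)) - 4)/(6 + 1)) = 5*(((⅓)*(-¼) - 4)/7) = 5*((-1/12 - 4)*(⅐)) = 5*(-49/12*⅐) = 5*(-7/12) = -35/12 ≈ -2.9167)
I(Y) = -12/35 (I(Y) = 1/(-35/12) = -12/35)
b(-50)*I(-5) = -24*(-12/35) = 288/35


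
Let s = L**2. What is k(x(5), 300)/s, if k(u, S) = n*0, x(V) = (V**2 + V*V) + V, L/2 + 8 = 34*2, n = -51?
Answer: 0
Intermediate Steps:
L = 120 (L = -16 + 2*(34*2) = -16 + 2*68 = -16 + 136 = 120)
x(V) = V + 2*V**2 (x(V) = (V**2 + V**2) + V = 2*V**2 + V = V + 2*V**2)
k(u, S) = 0 (k(u, S) = -51*0 = 0)
s = 14400 (s = 120**2 = 14400)
k(x(5), 300)/s = 0/14400 = 0*(1/14400) = 0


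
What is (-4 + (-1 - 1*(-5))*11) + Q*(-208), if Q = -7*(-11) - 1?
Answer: -15768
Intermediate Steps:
Q = 76 (Q = 77 - 1 = 76)
(-4 + (-1 - 1*(-5))*11) + Q*(-208) = (-4 + (-1 - 1*(-5))*11) + 76*(-208) = (-4 + (-1 + 5)*11) - 15808 = (-4 + 4*11) - 15808 = (-4 + 44) - 15808 = 40 - 15808 = -15768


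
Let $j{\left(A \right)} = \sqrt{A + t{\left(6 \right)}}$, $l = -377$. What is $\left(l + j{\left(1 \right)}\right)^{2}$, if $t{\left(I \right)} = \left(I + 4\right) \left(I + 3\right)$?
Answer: $\left(377 - \sqrt{91}\right)^{2} \approx 1.3503 \cdot 10^{5}$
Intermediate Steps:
$t{\left(I \right)} = \left(3 + I\right) \left(4 + I\right)$ ($t{\left(I \right)} = \left(4 + I\right) \left(3 + I\right) = \left(3 + I\right) \left(4 + I\right)$)
$j{\left(A \right)} = \sqrt{90 + A}$ ($j{\left(A \right)} = \sqrt{A + \left(12 + 6^{2} + 7 \cdot 6\right)} = \sqrt{A + \left(12 + 36 + 42\right)} = \sqrt{A + 90} = \sqrt{90 + A}$)
$\left(l + j{\left(1 \right)}\right)^{2} = \left(-377 + \sqrt{90 + 1}\right)^{2} = \left(-377 + \sqrt{91}\right)^{2}$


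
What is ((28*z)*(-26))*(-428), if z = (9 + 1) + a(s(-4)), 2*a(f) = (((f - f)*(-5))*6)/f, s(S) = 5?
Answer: 3115840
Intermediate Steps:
a(f) = 0 (a(f) = ((((f - f)*(-5))*6)/f)/2 = (((0*(-5))*6)/f)/2 = ((0*6)/f)/2 = (0/f)/2 = (1/2)*0 = 0)
z = 10 (z = (9 + 1) + 0 = 10 + 0 = 10)
((28*z)*(-26))*(-428) = ((28*10)*(-26))*(-428) = (280*(-26))*(-428) = -7280*(-428) = 3115840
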